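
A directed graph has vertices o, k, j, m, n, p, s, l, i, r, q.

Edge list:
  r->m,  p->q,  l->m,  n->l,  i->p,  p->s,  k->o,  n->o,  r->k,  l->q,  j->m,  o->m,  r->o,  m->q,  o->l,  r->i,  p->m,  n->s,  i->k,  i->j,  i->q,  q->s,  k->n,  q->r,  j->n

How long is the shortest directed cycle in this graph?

For each vertex v, BFS finds the shortest path from v back to v.
The shortest such closed walk is r → m → q → r, length 3.

3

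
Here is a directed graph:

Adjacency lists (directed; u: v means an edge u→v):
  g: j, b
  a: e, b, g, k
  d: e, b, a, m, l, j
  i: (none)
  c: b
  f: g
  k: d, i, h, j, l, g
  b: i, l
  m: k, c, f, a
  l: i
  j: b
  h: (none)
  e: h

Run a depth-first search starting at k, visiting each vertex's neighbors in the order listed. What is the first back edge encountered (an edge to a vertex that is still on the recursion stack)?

a->k

DFS from k (visiting each vertex's neighbors in the order listed); mark gray on enter, black on exit:
k gray
  d gray
    e gray
      h gray
      h black
    e black
    b gray
      i gray
      i black
      l gray
        l→i: i black — skip
      l black
    b black
    a gray
      a→e: e black — skip
      a→b: b black — skip
      g gray
        j gray
          j→b: b black — skip
        j black
        g→b: b black — skip
      g black
      a→k: k is gray → back edge
First back edge: a → k.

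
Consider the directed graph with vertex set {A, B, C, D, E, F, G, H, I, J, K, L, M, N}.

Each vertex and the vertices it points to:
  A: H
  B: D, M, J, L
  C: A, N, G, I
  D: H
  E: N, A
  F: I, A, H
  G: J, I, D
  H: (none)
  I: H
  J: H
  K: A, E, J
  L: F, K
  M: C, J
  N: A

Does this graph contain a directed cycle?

No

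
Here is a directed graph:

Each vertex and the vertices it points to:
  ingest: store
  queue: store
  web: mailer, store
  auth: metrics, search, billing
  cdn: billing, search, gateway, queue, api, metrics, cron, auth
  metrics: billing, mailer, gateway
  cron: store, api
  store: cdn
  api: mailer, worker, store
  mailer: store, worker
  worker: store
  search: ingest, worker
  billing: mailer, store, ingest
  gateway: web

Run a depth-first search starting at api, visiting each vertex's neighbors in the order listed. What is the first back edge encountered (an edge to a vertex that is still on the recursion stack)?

billing->mailer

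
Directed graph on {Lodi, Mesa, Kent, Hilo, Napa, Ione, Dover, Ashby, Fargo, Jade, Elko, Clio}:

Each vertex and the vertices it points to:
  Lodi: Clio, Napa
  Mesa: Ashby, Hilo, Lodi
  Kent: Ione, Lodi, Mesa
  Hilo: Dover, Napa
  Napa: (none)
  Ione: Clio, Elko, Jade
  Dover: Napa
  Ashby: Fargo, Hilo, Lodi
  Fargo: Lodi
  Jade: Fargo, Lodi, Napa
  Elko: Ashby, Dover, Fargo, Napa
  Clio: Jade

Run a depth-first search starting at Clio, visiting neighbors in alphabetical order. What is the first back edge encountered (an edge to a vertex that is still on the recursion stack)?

Lodi→Clio

DFS from Clio (visiting neighbors in alphabetical order); mark gray on enter, black on exit:
Clio gray
  Jade gray
    Fargo gray
      Lodi gray
        Lodi→Clio: Clio is gray → back edge
First back edge: Lodi → Clio.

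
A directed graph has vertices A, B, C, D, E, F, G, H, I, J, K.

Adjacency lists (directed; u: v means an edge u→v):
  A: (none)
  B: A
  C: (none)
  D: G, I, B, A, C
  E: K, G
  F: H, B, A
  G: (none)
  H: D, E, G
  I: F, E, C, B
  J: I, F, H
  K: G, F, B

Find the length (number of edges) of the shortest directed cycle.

For each vertex v, BFS finds the shortest path from v back to v.
The shortest such closed walk is I → F → H → D → I, length 4.

4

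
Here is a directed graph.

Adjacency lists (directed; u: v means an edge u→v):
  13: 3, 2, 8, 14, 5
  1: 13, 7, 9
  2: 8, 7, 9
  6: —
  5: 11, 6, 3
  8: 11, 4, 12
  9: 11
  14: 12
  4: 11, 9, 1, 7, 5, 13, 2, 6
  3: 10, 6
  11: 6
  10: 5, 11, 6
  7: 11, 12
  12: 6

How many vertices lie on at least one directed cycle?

8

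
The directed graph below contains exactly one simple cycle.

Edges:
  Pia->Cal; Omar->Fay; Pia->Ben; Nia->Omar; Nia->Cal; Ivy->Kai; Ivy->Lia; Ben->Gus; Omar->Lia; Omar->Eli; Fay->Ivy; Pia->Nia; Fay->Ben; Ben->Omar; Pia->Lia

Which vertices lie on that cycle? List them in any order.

Ben, Fay, Omar

DFS with gray/black marking from Omar:
Omar gray
  Fay gray
    Ben gray
      Gus gray
      Gus black
      Ben→Omar: Omar is gray → back edge
Back edge closes the cycle Omar → Fay → Ben → Omar; its vertices are {Ben, Fay, Omar}.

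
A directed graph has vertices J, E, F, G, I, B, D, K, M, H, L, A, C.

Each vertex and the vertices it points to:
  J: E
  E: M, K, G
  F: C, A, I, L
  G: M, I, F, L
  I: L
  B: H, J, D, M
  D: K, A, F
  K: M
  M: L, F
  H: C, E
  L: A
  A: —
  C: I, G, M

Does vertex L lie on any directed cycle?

No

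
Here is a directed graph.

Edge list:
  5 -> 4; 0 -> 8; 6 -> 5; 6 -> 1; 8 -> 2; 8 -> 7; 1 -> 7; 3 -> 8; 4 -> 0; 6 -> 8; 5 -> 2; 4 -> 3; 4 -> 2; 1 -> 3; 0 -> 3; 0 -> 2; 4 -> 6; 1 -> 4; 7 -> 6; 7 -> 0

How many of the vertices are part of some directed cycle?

A vertex is on a directed cycle iff it belongs to a strongly connected component of size ≥ 2 (or has a self-loop).
The vertices on cycles are {0, 1, 3, 4, 5, 6, 7, 8} — 8 in total.

8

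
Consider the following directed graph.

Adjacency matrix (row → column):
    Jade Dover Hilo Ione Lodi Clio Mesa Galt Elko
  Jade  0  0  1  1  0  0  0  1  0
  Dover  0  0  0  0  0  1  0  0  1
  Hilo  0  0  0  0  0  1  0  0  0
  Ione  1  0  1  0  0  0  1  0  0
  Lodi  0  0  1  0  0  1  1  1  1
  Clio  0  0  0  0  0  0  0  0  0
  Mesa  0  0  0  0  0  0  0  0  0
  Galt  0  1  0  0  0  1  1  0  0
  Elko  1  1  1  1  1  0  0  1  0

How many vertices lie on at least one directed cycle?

6

A vertex is on a directed cycle iff it belongs to a strongly connected component of size ≥ 2 (or has a self-loop).
The vertices on cycles are {Elko, Galt, Ione, Jade, Lodi, Dover} — 6 in total.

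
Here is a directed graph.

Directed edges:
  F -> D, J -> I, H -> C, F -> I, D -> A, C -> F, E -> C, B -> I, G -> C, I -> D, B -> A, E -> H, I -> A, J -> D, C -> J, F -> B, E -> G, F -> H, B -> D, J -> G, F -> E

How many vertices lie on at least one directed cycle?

6

A vertex is on a directed cycle iff it belongs to a strongly connected component of size ≥ 2 (or has a self-loop).
The vertices on cycles are {C, E, F, G, H, J} — 6 in total.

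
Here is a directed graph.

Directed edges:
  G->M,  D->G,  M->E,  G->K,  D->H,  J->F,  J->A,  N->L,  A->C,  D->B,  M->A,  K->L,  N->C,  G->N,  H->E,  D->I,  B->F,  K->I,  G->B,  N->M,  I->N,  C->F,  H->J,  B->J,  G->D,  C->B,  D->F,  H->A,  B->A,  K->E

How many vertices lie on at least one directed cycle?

6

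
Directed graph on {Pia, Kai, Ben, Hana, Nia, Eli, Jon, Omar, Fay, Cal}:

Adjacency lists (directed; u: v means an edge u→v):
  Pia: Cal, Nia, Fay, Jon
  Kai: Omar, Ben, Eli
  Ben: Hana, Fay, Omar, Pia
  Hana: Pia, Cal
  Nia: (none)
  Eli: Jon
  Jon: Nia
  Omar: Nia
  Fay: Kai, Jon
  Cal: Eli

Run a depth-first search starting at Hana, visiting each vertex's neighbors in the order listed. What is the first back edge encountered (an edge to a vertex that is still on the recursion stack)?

DFS from Hana (visiting each vertex's neighbors in the order listed); mark gray on enter, black on exit:
Hana gray
  Pia gray
    Cal gray
      Eli gray
        Jon gray
          Nia gray
          Nia black
        Jon black
      Eli black
    Cal black
    Pia→Nia: Nia black — skip
    Fay gray
      Kai gray
        Omar gray
          Omar→Nia: Nia black — skip
        Omar black
        Ben gray
          Ben→Hana: Hana is gray → back edge
First back edge: Ben → Hana.

Ben→Hana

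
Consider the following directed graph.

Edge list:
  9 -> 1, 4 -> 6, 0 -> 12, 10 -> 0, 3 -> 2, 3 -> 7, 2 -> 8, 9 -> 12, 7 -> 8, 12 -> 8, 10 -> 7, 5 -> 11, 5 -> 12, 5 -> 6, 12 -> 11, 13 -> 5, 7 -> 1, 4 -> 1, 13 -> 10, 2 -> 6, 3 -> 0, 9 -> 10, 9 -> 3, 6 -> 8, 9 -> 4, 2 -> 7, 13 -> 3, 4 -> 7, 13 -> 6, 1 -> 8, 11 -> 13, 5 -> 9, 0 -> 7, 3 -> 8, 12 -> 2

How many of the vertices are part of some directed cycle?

8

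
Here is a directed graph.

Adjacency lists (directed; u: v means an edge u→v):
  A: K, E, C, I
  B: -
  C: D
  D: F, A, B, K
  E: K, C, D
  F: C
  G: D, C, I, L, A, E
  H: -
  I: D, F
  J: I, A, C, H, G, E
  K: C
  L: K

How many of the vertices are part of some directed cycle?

7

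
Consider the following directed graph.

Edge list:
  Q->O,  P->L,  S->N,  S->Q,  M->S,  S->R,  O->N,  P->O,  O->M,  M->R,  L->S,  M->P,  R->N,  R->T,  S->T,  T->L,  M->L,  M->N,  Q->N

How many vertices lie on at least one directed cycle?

A vertex is on a directed cycle iff it belongs to a strongly connected component of size ≥ 2 (or has a self-loop).
The vertices on cycles are {L, M, O, P, Q, R, S, T} — 8 in total.

8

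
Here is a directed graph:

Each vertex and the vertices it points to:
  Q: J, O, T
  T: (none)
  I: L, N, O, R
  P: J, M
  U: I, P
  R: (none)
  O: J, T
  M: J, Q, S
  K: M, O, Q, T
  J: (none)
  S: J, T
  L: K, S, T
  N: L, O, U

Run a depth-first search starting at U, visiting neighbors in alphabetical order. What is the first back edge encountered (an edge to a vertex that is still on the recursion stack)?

N→U

DFS from U (visiting neighbors in alphabetical order); mark gray on enter, black on exit:
U gray
  I gray
    L gray
      K gray
        M gray
          J gray
          J black
          Q gray
            Q→J: J black — skip
            O gray
              O→J: J black — skip
              T gray
              T black
            O black
            Q→T: T black — skip
          Q black
          S gray
            S→J: J black — skip
            S→T: T black — skip
          S black
        M black
        K→O: O black — skip
        K→Q: Q black — skip
        K→T: T black — skip
      K black
      L→S: S black — skip
      L→T: T black — skip
    L black
    N gray
      N→L: L black — skip
      N→O: O black — skip
      N→U: U is gray → back edge
First back edge: N → U.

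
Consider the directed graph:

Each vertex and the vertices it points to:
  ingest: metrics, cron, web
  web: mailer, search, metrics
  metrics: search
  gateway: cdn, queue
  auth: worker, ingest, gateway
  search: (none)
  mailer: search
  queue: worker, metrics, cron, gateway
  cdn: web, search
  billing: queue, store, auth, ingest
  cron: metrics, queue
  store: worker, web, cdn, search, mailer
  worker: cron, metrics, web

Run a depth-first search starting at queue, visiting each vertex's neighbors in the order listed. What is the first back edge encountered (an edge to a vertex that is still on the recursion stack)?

cron→queue

DFS from queue (visiting each vertex's neighbors in the order listed); mark gray on enter, black on exit:
queue gray
  worker gray
    cron gray
      metrics gray
        search gray
        search black
      metrics black
      cron→queue: queue is gray → back edge
First back edge: cron → queue.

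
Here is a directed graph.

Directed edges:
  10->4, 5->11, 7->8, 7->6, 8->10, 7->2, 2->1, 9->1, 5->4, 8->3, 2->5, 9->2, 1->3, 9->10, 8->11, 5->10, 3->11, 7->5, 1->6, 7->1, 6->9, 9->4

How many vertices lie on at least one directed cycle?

A vertex is on a directed cycle iff it belongs to a strongly connected component of size ≥ 2 (or has a self-loop).
The vertices on cycles are {1, 2, 6, 9} — 4 in total.

4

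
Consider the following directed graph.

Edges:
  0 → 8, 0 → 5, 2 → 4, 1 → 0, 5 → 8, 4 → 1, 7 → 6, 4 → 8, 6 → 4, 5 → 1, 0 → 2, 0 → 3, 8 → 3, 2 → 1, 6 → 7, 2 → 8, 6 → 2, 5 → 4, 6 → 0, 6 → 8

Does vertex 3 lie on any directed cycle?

No

3 lies on a cycle iff there is a path from 3 back to itself.
Exploring from 3, it never reaches itself; equivalently, its strongly connected component is a singleton.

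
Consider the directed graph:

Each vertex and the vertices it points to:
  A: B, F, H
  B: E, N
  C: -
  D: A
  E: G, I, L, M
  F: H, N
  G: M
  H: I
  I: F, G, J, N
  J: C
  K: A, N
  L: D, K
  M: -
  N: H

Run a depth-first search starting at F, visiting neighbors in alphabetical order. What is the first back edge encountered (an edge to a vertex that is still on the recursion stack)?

I→F

DFS from F (visiting neighbors in alphabetical order); mark gray on enter, black on exit:
F gray
  H gray
    I gray
      I→F: F is gray → back edge
First back edge: I → F.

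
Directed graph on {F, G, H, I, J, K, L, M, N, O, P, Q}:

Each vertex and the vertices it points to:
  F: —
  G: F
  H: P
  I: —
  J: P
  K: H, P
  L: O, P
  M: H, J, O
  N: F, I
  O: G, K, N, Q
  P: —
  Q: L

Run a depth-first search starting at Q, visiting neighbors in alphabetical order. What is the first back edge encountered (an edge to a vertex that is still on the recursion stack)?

O→Q

DFS from Q (visiting neighbors in alphabetical order); mark gray on enter, black on exit:
Q gray
  L gray
    O gray
      G gray
        F gray
        F black
      G black
      K gray
        H gray
          P gray
          P black
        H black
        K→P: P black — skip
      K black
      N gray
        N→F: F black — skip
        I gray
        I black
      N black
      O→Q: Q is gray → back edge
First back edge: O → Q.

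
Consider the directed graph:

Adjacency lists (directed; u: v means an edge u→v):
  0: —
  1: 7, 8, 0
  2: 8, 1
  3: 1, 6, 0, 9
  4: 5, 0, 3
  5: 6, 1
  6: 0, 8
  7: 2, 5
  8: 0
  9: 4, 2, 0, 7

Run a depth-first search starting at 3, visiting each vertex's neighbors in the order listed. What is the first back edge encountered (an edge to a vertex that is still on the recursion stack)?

2->1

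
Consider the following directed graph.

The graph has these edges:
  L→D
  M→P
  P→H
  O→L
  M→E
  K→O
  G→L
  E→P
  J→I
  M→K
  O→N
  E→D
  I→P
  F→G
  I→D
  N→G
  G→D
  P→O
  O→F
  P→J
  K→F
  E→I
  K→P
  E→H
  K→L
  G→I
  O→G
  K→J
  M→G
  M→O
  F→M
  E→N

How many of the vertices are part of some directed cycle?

A vertex is on a directed cycle iff it belongs to a strongly connected component of size ≥ 2 (or has a self-loop).
The vertices on cycles are {E, F, G, I, J, K, M, N, O, P} — 10 in total.

10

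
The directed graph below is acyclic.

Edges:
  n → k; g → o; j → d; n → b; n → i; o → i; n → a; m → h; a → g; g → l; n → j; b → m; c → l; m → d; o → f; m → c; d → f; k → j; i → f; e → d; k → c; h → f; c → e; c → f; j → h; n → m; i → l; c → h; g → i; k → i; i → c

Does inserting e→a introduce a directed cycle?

Yes

Adding e→a creates a cycle iff a can already reach e.
Path from a: a → g → i → c → e.
So a → … → e → a is a cycle.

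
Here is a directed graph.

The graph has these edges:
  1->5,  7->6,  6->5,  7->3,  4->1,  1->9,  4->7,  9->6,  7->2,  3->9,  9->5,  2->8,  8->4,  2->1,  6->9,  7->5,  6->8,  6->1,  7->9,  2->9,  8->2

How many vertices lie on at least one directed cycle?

A vertex is on a directed cycle iff it belongs to a strongly connected component of size ≥ 2 (or has a self-loop).
The vertices on cycles are {1, 2, 3, 4, 6, 7, 8, 9} — 8 in total.

8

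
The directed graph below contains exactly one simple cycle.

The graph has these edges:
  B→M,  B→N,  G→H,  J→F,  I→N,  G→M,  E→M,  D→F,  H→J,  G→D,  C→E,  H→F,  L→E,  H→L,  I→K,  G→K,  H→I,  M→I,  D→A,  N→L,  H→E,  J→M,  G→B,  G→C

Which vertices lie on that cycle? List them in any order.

DFS with gray/black marking from I:
I gray
  K gray
  K black
  N gray
    L gray
      E gray
        M gray
          M→I: I is gray → back edge
Back edge closes the cycle I → N → L → E → M → I; its vertices are {E, I, L, M, N}.

E, I, L, M, N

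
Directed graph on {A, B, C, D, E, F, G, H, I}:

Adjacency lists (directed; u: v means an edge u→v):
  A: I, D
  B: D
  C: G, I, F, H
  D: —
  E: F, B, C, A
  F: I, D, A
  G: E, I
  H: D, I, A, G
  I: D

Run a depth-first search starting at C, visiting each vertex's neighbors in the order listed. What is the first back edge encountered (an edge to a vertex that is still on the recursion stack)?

DFS from C (visiting each vertex's neighbors in the order listed); mark gray on enter, black on exit:
C gray
  G gray
    E gray
      F gray
        I gray
          D gray
          D black
        I black
        F→D: D black — skip
        A gray
          A→I: I black — skip
          A→D: D black — skip
        A black
      F black
      B gray
        B→D: D black — skip
      B black
      E→C: C is gray → back edge
First back edge: E → C.

E→C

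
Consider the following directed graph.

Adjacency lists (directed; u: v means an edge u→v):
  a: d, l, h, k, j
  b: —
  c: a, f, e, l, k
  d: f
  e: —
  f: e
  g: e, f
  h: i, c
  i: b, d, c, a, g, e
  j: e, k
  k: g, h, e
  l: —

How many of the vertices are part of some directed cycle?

A vertex is on a directed cycle iff it belongs to a strongly connected component of size ≥ 2 (or has a self-loop).
The vertices on cycles are {a, c, h, i, j, k} — 6 in total.

6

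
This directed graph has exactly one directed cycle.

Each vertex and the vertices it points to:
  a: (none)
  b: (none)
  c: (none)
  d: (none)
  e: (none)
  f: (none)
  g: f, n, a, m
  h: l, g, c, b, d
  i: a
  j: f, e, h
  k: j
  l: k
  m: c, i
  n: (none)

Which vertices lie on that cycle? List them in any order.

DFS with gray/black marking from h:
h gray
  l gray
    k gray
      j gray
        f gray
        f black
        e gray
        e black
        j→h: h is gray → back edge
Back edge closes the cycle h → l → k → j → h; its vertices are {h, j, k, l}.

h, j, k, l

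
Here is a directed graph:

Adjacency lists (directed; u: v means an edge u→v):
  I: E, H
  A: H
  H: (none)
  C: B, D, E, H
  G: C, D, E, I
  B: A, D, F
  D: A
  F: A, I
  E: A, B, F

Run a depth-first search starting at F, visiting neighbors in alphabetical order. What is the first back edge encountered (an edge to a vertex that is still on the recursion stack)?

B→F

DFS from F (visiting neighbors in alphabetical order); mark gray on enter, black on exit:
F gray
  A gray
    H gray
    H black
  A black
  I gray
    E gray
      E→A: A black — skip
      B gray
        B→A: A black — skip
        D gray
          D→A: A black — skip
        D black
        B→F: F is gray → back edge
First back edge: B → F.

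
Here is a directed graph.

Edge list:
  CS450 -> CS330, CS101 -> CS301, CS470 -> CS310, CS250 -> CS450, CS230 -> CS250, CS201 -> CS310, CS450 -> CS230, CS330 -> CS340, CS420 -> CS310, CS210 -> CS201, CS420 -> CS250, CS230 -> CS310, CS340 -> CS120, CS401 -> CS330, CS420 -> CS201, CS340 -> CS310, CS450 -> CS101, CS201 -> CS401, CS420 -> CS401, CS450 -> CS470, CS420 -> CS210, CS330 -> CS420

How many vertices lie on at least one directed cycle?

8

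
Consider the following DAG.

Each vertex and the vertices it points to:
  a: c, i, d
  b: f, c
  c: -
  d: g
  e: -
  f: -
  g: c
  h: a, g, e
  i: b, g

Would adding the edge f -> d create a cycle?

Adding f→d creates a cycle iff d can already reach f.
Explore from d: no path reaches f. The graph stays acyclic.

No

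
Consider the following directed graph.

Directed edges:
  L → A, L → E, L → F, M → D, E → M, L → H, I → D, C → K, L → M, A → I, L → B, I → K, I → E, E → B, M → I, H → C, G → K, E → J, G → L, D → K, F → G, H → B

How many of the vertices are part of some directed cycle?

A vertex is on a directed cycle iff it belongs to a strongly connected component of size ≥ 2 (or has a self-loop).
The vertices on cycles are {E, F, G, I, L, M} — 6 in total.

6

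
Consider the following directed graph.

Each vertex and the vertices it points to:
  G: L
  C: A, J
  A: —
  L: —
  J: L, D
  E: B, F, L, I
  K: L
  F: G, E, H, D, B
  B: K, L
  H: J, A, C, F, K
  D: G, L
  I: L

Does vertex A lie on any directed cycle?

No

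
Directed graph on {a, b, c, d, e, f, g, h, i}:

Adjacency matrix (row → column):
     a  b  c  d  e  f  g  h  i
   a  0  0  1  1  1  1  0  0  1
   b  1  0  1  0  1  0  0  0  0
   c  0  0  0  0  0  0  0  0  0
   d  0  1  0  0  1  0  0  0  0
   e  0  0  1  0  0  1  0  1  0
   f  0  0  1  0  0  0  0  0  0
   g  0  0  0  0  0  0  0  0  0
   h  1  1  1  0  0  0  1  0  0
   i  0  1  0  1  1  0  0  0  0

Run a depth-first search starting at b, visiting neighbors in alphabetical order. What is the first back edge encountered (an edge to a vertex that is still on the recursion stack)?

DFS from b (visiting neighbors in alphabetical order); mark gray on enter, black on exit:
b gray
  a gray
    c gray
    c black
    d gray
      d→b: b is gray → back edge
First back edge: d → b.

d->b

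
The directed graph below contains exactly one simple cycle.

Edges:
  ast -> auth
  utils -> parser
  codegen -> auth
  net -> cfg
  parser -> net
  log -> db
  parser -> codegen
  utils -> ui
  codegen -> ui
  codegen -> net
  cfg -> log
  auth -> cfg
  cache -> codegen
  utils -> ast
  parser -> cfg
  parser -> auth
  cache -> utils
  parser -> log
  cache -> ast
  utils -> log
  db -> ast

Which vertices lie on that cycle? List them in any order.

db, ast, cfg, log, auth

DFS with gray/black marking from log:
log gray
  db gray
    ast gray
      auth gray
        cfg gray
          cfg→log: log is gray → back edge
Back edge closes the cycle log → db → ast → auth → cfg → log; its vertices are {db, ast, cfg, log, auth}.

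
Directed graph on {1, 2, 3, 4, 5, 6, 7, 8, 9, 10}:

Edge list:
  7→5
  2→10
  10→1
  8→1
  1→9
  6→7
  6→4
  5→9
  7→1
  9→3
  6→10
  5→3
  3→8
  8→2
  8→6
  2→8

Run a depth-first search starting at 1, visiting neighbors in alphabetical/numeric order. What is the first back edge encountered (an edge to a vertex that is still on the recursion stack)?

8->1

DFS from 1 (visiting neighbors in alphabetical/numeric order); mark gray on enter, black on exit:
1 gray
  9 gray
    3 gray
      8 gray
        8→1: 1 is gray → back edge
First back edge: 8 → 1.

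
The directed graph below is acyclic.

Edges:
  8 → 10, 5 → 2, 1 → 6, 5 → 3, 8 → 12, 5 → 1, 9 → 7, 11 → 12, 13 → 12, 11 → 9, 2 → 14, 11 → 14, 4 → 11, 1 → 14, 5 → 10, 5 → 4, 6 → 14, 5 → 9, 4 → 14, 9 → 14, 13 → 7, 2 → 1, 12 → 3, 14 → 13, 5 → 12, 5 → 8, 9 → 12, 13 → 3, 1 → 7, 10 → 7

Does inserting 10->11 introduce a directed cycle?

No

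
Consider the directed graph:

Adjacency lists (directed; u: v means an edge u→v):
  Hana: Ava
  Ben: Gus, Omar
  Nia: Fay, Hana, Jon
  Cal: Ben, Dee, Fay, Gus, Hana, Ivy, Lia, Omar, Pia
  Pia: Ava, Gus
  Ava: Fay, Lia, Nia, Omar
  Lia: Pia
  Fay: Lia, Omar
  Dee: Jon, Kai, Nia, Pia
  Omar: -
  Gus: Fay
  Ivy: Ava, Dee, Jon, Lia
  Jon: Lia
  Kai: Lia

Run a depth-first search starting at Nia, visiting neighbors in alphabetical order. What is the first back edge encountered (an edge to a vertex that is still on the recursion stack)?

DFS from Nia (visiting neighbors in alphabetical order); mark gray on enter, black on exit:
Nia gray
  Fay gray
    Lia gray
      Pia gray
        Ava gray
          Ava→Fay: Fay is gray → back edge
First back edge: Ava → Fay.

Ava->Fay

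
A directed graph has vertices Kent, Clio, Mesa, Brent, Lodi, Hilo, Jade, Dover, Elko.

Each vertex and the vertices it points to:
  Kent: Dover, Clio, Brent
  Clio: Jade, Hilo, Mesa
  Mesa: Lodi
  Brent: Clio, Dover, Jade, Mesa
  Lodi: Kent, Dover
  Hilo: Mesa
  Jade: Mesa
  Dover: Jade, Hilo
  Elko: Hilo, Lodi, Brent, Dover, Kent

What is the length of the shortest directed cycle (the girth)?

For each vertex v, BFS finds the shortest path from v back to v.
The shortest such closed walk is Kent → Clio → Mesa → Lodi → Kent, length 4.

4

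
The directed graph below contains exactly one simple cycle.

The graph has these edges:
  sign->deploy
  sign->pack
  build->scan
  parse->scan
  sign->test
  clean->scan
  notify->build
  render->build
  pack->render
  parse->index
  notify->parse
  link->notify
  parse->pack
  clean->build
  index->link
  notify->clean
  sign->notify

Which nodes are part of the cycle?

DFS with gray/black marking from notify:
notify gray
  build gray
    scan gray
    scan black
  build black
  clean gray
    clean→build: build black — skip
    clean→scan: scan black — skip
  clean black
  parse gray
    pack gray
      render gray
        render→build: build black — skip
      render black
    pack black
    parse→scan: scan black — skip
    index gray
      link gray
        link→notify: notify is gray → back edge
Back edge closes the cycle notify → parse → index → link → notify; its vertices are {link, index, parse, notify}.

link, index, parse, notify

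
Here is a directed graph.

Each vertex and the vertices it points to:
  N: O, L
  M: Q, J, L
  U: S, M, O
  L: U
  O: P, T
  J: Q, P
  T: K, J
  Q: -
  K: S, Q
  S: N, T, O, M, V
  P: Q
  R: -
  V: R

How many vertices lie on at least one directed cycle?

8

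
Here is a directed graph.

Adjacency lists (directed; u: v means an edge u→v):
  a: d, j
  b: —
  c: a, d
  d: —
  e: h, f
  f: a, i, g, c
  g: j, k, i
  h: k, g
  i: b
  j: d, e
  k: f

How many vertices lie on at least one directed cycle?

8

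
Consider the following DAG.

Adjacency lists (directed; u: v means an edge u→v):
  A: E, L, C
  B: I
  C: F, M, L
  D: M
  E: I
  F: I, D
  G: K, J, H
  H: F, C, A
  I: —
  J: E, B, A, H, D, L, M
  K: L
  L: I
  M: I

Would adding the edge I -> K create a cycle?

Adding I→K creates a cycle iff K can already reach I.
Path from K: K → L → I.
So K → … → I → K is a cycle.

Yes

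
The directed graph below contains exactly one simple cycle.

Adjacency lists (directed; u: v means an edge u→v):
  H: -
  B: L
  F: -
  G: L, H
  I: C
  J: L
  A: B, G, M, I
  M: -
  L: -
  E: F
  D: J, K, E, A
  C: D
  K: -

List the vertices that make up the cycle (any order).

A, C, D, I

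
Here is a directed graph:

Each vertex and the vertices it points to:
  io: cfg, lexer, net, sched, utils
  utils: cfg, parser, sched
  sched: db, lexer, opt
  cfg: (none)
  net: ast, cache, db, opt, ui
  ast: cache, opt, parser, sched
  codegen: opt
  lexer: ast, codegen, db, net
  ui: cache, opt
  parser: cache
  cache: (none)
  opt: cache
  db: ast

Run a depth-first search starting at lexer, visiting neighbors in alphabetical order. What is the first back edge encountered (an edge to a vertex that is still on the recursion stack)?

DFS from lexer (visiting neighbors in alphabetical order); mark gray on enter, black on exit:
lexer gray
  ast gray
    cache gray
    cache black
    opt gray
      opt→cache: cache black — skip
    opt black
    parser gray
      parser→cache: cache black — skip
    parser black
    sched gray
      db gray
        db→ast: ast is gray → back edge
First back edge: db → ast.

db→ast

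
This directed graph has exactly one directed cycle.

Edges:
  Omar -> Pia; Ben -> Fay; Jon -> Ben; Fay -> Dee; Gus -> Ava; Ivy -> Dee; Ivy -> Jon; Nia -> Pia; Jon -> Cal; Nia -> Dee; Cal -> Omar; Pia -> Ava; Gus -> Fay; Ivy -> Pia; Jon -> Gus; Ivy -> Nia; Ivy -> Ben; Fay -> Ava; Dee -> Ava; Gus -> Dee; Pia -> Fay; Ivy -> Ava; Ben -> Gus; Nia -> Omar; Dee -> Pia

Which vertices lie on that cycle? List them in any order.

DFS with gray/black marking from Pia:
Pia gray
  Ava gray
  Ava black
  Fay gray
    Fay→Ava: Ava black — skip
    Dee gray
      Dee→Ava: Ava black — skip
      Dee→Pia: Pia is gray → back edge
Back edge closes the cycle Pia → Fay → Dee → Pia; its vertices are {Dee, Fay, Pia}.

Dee, Fay, Pia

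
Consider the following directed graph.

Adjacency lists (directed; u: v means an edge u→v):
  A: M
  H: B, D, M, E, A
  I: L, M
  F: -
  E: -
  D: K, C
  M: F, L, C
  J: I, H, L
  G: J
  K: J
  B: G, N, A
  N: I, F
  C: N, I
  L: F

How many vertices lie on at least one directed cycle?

10

A vertex is on a directed cycle iff it belongs to a strongly connected component of size ≥ 2 (or has a self-loop).
The vertices on cycles are {B, C, D, G, H, I, J, K, M, N} — 10 in total.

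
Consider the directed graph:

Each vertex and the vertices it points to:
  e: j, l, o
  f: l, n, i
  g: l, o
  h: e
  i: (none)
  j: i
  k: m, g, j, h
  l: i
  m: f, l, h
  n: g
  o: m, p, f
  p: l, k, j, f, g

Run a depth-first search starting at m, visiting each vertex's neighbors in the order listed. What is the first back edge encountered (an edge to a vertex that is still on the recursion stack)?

o→m

DFS from m (visiting each vertex's neighbors in the order listed); mark gray on enter, black on exit:
m gray
  f gray
    l gray
      i gray
      i black
    l black
    n gray
      g gray
        g→l: l black — skip
        o gray
          o→m: m is gray → back edge
First back edge: o → m.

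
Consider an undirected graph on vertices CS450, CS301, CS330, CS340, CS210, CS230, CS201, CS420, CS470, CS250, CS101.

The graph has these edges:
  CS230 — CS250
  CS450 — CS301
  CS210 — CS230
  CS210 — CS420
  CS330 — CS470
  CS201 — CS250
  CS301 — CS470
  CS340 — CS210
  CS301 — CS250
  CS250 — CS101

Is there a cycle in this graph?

No

DFS, tracking each vertex's parent; an edge to a visited non-parent vertex closes a cycle.
Start from CS340:
visit CS340 (parent –)
  visit CS210 (parent CS340)
    visit CS230 (parent CS210)
      CS230–CS210: parent, skip
      visit CS250 (parent CS230)
        visit CS101 (parent CS250)
          CS101–CS250: parent, skip
        visit CS201 (parent CS250)
          CS201–CS250: parent, skip
        CS250–CS230: parent, skip
        visit CS301 (parent CS250)
          visit CS470 (parent CS301)
            CS470–CS301: parent, skip
            visit CS330 (parent CS470)
              CS330–CS470: parent, skip
          visit CS450 (parent CS301)
            CS450–CS301: parent, skip
          CS301–CS250: parent, skip
    CS210–CS340: parent, skip
    visit CS420 (parent CS210)
      CS420–CS210: parent, skip
No non-parent visited neighbor found — the graph is a forest.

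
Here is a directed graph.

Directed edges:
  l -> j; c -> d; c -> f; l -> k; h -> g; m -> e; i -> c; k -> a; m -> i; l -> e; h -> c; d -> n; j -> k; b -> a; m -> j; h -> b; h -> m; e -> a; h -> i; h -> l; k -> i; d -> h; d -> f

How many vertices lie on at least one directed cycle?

8

A vertex is on a directed cycle iff it belongs to a strongly connected component of size ≥ 2 (or has a self-loop).
The vertices on cycles are {c, d, h, i, j, k, l, m} — 8 in total.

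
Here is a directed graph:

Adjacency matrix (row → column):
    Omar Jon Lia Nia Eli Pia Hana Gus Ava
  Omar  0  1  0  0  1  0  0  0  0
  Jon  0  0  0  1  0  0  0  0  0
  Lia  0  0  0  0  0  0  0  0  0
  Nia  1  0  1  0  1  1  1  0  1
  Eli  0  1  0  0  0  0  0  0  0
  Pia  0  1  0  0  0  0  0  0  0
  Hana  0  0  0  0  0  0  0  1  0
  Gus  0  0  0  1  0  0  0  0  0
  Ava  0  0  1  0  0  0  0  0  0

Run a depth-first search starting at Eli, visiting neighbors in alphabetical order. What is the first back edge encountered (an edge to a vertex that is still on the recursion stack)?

Nia→Eli

DFS from Eli (visiting neighbors in alphabetical order); mark gray on enter, black on exit:
Eli gray
  Jon gray
    Nia gray
      Ava gray
        Lia gray
        Lia black
      Ava black
      Nia→Eli: Eli is gray → back edge
First back edge: Nia → Eli.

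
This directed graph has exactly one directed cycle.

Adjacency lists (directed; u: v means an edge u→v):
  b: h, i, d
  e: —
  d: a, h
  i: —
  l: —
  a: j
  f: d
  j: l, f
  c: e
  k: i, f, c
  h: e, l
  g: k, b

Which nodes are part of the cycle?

DFS with gray/black marking from f:
f gray
  d gray
    a gray
      j gray
        l gray
        l black
        j→f: f is gray → back edge
Back edge closes the cycle f → d → a → j → f; its vertices are {a, d, f, j}.

a, d, f, j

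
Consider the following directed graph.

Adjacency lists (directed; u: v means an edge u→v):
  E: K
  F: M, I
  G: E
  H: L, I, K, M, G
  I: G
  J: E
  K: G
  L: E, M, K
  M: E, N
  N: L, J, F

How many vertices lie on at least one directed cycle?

A vertex is on a directed cycle iff it belongs to a strongly connected component of size ≥ 2 (or has a self-loop).
The vertices on cycles are {E, F, G, K, L, M, N} — 7 in total.

7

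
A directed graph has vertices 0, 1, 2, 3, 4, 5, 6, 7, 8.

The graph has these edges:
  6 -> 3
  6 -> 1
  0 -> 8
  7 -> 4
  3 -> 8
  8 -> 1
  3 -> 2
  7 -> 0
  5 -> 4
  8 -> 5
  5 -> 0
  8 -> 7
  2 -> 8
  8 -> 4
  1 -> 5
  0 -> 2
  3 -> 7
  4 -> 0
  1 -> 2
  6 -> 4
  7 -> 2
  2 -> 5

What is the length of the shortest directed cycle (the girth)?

3

For each vertex v, BFS finds the shortest path from v back to v.
The shortest such closed walk is 1 → 2 → 8 → 1, length 3.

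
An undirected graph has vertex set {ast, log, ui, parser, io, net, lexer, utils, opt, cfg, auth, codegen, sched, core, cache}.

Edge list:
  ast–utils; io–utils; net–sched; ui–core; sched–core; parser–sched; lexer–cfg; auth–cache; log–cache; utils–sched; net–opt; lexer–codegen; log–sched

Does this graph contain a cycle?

No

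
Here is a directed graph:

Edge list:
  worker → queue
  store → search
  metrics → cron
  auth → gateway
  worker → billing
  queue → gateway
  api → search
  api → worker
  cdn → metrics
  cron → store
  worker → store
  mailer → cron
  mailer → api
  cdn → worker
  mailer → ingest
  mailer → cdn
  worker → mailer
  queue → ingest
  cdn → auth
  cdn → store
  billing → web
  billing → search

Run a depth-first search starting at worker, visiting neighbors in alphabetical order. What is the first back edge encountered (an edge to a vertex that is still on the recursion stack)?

api→worker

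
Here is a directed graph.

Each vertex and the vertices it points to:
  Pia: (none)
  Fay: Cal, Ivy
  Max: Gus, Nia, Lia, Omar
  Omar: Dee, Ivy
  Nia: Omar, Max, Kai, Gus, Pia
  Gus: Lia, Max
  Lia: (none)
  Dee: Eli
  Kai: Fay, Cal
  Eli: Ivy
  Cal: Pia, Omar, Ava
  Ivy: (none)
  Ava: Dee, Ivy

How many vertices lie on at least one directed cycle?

3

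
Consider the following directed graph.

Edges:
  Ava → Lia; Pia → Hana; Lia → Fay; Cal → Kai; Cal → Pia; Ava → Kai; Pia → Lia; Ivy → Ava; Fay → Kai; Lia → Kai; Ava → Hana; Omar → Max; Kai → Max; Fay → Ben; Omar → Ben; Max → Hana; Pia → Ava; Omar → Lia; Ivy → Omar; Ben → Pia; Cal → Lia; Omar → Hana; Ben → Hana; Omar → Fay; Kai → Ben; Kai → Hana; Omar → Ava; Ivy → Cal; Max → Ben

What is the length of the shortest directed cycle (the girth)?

4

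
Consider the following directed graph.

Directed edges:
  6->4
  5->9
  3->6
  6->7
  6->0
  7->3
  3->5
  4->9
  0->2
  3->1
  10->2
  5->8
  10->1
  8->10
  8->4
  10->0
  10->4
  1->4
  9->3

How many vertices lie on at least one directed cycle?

9

A vertex is on a directed cycle iff it belongs to a strongly connected component of size ≥ 2 (or has a self-loop).
The vertices on cycles are {1, 3, 4, 5, 6, 7, 8, 9, 10} — 9 in total.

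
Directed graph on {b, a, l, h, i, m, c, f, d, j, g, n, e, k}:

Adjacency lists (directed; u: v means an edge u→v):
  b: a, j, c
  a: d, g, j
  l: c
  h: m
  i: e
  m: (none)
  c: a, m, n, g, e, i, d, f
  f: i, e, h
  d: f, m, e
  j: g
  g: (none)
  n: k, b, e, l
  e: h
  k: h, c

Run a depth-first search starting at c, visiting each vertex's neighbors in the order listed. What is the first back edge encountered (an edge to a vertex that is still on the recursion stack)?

k->c

DFS from c (visiting each vertex's neighbors in the order listed); mark gray on enter, black on exit:
c gray
  a gray
    d gray
      f gray
        i gray
          e gray
            h gray
              m gray
              m black
            h black
          e black
        i black
        f→e: e black — skip
        f→h: h black — skip
      f black
      d→m: m black — skip
      d→e: e black — skip
    d black
    g gray
    g black
    j gray
      j→g: g black — skip
    j black
  a black
  c→m: m black — skip
  n gray
    k gray
      k→h: h black — skip
      k→c: c is gray → back edge
First back edge: k → c.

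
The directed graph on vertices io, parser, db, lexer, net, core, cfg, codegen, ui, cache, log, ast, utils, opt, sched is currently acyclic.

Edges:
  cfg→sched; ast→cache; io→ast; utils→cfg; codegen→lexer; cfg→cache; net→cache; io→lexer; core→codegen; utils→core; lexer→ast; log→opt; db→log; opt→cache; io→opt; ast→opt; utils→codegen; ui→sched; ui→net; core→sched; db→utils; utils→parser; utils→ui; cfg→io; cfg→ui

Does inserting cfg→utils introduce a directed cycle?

Adding cfg→utils creates a cycle iff utils can already reach cfg.
Path from utils: utils → cfg.
So utils → … → cfg → utils is a cycle.

Yes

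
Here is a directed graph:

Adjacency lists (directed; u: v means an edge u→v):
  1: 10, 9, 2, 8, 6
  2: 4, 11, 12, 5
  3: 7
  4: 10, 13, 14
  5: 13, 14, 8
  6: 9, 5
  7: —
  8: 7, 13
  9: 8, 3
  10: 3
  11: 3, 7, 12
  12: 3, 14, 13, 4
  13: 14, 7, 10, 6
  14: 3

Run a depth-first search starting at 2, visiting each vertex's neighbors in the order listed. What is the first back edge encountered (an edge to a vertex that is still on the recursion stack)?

8→13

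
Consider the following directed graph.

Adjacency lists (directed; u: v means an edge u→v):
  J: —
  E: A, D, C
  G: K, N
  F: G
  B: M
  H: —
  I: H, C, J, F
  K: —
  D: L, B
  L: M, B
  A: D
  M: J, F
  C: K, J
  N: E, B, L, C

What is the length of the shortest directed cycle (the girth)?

5

For each vertex v, BFS finds the shortest path from v back to v.
The shortest such closed walk is F → G → N → L → M → F, length 5.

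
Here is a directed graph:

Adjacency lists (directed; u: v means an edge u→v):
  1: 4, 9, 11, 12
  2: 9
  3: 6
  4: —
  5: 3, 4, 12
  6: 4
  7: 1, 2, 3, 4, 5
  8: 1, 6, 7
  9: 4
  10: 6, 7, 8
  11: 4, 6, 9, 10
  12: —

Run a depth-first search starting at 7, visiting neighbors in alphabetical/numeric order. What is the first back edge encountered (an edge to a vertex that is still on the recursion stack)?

10->7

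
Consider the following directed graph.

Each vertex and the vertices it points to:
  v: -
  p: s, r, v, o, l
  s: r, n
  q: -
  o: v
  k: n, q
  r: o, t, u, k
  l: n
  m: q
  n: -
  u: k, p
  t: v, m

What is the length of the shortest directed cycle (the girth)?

3

For each vertex v, BFS finds the shortest path from v back to v.
The shortest such closed walk is r → u → p → r, length 3.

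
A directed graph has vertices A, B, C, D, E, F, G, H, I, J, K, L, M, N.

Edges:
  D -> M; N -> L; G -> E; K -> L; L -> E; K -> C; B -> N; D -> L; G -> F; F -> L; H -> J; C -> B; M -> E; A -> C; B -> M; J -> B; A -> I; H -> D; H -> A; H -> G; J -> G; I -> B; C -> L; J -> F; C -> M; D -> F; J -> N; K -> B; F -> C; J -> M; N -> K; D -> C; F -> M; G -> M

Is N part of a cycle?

Yes

N is on a cycle iff N can reach itself via ≥1 edge.
N → K → B → N — yes.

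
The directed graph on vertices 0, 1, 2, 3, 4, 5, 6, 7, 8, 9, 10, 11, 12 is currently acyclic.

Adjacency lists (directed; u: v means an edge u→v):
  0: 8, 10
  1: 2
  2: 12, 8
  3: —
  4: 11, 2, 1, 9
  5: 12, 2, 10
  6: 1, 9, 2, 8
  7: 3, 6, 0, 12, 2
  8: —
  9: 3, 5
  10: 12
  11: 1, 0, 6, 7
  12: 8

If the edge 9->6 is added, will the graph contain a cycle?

Yes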